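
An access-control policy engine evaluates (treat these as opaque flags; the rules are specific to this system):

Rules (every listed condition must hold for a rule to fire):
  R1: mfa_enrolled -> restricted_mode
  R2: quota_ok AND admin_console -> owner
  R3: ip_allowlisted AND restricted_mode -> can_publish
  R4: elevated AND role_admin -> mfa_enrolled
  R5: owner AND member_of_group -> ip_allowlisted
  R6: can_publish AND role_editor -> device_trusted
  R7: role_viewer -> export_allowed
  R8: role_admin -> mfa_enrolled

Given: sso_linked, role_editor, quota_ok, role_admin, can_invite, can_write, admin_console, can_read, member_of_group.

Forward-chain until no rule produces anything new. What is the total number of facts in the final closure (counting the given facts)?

Round 1 fires R2, R8, giving owner, mfa_enrolled.
Round 2 fires R1, R5, giving restricted_mode, ip_allowlisted.
Round 3 fires R3, giving can_publish.
Round 4 fires R6, giving device_trusted.
Closure: {admin_console, can_invite, can_publish, can_read, can_write, device_trusted, ip_allowlisted, member_of_group, mfa_enrolled, owner, quota_ok, restricted_mode, role_admin, role_editor, sso_linked} — 15 facts.

15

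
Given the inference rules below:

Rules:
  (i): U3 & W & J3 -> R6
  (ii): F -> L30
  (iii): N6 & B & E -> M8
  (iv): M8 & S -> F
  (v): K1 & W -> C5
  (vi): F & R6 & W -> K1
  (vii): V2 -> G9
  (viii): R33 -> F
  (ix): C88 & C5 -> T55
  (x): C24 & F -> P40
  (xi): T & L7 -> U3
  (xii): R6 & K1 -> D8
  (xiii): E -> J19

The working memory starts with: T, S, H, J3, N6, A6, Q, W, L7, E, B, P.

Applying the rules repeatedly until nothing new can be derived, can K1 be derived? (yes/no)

Round 1: (iii) [N6 & B & E -> M8]; (xi) [T & L7 -> U3]; (xiii) [E -> J19]. Adds M8, U3, J19.
Round 2: (i) [U3 & W & J3 -> R6]; (iv) [M8 & S -> F]. Adds R6, F.
Round 3: (ii) [F -> L30]; (vi) [F & R6 & W -> K1]. Adds L30, K1.
Round 4: (v) [K1 & W -> C5]; (xii) [R6 & K1 -> D8]. Adds C5, D8.
K1 appears in round 3, so it is derivable.

yes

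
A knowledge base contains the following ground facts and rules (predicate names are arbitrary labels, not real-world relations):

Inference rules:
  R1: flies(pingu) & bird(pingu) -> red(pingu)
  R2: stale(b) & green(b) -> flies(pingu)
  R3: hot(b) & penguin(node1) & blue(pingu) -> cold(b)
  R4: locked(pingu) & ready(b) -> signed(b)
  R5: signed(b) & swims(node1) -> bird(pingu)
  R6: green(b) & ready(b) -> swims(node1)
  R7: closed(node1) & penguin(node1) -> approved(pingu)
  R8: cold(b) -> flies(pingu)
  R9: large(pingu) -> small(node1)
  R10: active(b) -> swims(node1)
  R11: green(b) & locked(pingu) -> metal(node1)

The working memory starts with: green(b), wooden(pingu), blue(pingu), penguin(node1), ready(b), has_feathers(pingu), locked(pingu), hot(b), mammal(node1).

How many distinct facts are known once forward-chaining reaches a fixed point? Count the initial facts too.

16

[1] R3 [hot(b) & penguin(node1) & blue(pingu) -> cold(b)]; R4 [locked(pingu) & ready(b) -> signed(b)]; R6 [green(b) & ready(b) -> swims(node1)]; R11 [green(b) & locked(pingu) -> metal(node1)]. ⇒ new: cold(b), signed(b), swims(node1), metal(node1).
[2] R5 [signed(b) & swims(node1) -> bird(pingu)]; R8 [cold(b) -> flies(pingu)]. ⇒ new: bird(pingu), flies(pingu).
[3] R1 [flies(pingu) & bird(pingu) -> red(pingu)]. ⇒ new: red(pingu).
Closure: {bird(pingu), blue(pingu), cold(b), flies(pingu), green(b), has_feathers(pingu), hot(b), locked(pingu), mammal(node1), metal(node1), penguin(node1), ready(b), red(pingu), signed(b), swims(node1), wooden(pingu)} — 16 facts.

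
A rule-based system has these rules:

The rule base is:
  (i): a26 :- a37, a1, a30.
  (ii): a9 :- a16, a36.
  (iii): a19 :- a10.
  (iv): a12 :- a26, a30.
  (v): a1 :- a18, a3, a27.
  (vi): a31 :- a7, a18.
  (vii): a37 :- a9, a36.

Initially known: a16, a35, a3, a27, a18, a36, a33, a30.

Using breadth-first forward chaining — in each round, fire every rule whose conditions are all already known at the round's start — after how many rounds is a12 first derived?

4

Round 1 — (ii), (v), derive a9, a1.
Round 2 — (vii), derive a37.
Round 3 — (i), derive a26.
Round 4 — (iv), derive a12.
a12 first appears in round 4.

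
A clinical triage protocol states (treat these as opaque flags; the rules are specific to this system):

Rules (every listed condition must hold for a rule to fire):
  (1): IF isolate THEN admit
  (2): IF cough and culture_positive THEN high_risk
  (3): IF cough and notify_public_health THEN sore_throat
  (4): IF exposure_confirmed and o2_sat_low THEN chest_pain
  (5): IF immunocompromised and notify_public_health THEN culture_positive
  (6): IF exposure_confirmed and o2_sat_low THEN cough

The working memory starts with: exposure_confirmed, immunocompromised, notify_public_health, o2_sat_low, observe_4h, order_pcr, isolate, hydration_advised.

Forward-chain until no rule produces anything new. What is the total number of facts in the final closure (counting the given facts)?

14

Round 1 fires (1), (4), (5), (6), giving admit, chest_pain, culture_positive, cough.
Round 2 fires (2), (3), giving high_risk, sore_throat.
Closure: {admit, chest_pain, cough, culture_positive, exposure_confirmed, high_risk, hydration_advised, immunocompromised, isolate, notify_public_health, o2_sat_low, observe_4h, order_pcr, sore_throat} — 14 facts.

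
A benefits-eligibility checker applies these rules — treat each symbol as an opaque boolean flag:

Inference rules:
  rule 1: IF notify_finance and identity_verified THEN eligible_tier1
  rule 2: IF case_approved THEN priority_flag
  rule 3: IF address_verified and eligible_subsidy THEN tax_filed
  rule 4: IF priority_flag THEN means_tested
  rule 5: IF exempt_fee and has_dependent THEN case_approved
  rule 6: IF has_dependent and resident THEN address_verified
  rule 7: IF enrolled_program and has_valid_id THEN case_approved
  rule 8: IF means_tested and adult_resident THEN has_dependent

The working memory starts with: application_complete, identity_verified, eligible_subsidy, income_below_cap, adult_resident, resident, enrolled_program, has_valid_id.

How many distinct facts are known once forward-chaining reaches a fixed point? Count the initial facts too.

Round 1: rule 7 [IF enrolled_program and has_valid_id THEN case_approved]. New: case_approved.
Round 2: rule 2 [IF case_approved THEN priority_flag]. New: priority_flag.
Round 3: rule 4 [IF priority_flag THEN means_tested]. New: means_tested.
Round 4: rule 8 [IF means_tested and adult_resident THEN has_dependent]. New: has_dependent.
Round 5: rule 6 [IF has_dependent and resident THEN address_verified]. New: address_verified.
Round 6: rule 3 [IF address_verified and eligible_subsidy THEN tax_filed]. New: tax_filed.
Closure: {address_verified, adult_resident, application_complete, case_approved, eligible_subsidy, enrolled_program, has_dependent, has_valid_id, identity_verified, income_below_cap, means_tested, priority_flag, resident, tax_filed} — 14 facts.

14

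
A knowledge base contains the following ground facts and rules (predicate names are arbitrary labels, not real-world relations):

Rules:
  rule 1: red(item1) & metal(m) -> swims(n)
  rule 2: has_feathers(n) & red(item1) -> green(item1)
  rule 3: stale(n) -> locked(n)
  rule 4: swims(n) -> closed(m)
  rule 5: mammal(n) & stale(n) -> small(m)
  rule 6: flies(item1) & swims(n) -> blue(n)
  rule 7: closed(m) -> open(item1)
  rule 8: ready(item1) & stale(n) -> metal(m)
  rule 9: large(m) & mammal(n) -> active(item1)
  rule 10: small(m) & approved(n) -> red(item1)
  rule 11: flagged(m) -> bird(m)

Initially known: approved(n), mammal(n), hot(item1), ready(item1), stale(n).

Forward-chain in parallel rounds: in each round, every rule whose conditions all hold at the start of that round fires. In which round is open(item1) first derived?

Round 1 — rule 3, rule 5, rule 8, derive locked(n), small(m), metal(m).
Round 2 — rule 10, derive red(item1).
Round 3 — rule 1, derive swims(n).
Round 4 — rule 4, derive closed(m).
Round 5 — rule 7, derive open(item1).
open(item1) first appears in round 5.

5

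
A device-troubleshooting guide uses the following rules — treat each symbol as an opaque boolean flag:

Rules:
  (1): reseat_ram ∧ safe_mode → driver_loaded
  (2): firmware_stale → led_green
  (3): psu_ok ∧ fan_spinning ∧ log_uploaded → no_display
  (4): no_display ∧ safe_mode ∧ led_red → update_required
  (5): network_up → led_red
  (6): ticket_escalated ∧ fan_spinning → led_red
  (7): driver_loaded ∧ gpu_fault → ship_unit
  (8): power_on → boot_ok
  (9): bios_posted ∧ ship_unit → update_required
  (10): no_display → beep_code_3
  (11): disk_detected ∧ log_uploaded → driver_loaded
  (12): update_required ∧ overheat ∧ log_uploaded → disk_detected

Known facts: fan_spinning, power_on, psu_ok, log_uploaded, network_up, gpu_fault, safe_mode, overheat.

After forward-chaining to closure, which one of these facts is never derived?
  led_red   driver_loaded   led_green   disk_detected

[1] (3) [psu_ok ∧ fan_spinning ∧ log_uploaded → no_display]; (5) [network_up → led_red]; (8) [power_on → boot_ok]. ⇒ new: no_display, led_red, boot_ok.
[2] (4) [no_display ∧ safe_mode ∧ led_red → update_required]; (10) [no_display → beep_code_3]. ⇒ new: update_required, beep_code_3.
[3] (12) [update_required ∧ overheat ∧ log_uploaded → disk_detected]. ⇒ new: disk_detected.
[4] (11) [disk_detected ∧ log_uploaded → driver_loaded]. ⇒ new: driver_loaded.
[5] (7) [driver_loaded ∧ gpu_fault → ship_unit]. ⇒ new: ship_unit.
Derived: driver_loaded (round 4), led_red (round 1), disk_detected (round 3). led_green never appears in any round.

led_green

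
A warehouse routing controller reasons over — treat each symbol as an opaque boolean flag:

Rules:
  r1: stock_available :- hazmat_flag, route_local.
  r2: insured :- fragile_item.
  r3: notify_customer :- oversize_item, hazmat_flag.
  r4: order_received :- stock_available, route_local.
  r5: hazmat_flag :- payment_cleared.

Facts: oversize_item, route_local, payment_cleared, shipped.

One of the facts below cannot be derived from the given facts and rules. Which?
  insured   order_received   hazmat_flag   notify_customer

insured

Round 1 — r5, derive hazmat_flag.
Round 2 — r1, r3, derive stock_available, notify_customer.
Round 3 — r4, derive order_received.
Derived: order_received (round 3), hazmat_flag (round 1), notify_customer (round 2). insured never appears in any round.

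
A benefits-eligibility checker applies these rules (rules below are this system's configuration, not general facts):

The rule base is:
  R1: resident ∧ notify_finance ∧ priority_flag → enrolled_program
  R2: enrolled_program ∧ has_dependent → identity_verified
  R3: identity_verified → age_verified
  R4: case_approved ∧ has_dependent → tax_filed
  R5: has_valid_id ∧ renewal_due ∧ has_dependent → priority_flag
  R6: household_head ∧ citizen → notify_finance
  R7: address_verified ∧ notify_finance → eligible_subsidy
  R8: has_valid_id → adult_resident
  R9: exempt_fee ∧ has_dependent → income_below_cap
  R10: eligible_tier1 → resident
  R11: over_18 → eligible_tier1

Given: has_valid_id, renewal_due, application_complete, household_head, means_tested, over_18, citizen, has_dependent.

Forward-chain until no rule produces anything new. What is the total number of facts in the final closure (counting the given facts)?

Round 1 fires R5, R6, R8, R11, giving priority_flag, notify_finance, adult_resident, eligible_tier1.
Round 2 fires R10, giving resident.
Round 3 fires R1, giving enrolled_program.
Round 4 fires R2, giving identity_verified.
Round 5 fires R3, giving age_verified.
Closure: {adult_resident, age_verified, application_complete, citizen, eligible_tier1, enrolled_program, has_dependent, has_valid_id, household_head, identity_verified, means_tested, notify_finance, over_18, priority_flag, renewal_due, resident} — 16 facts.

16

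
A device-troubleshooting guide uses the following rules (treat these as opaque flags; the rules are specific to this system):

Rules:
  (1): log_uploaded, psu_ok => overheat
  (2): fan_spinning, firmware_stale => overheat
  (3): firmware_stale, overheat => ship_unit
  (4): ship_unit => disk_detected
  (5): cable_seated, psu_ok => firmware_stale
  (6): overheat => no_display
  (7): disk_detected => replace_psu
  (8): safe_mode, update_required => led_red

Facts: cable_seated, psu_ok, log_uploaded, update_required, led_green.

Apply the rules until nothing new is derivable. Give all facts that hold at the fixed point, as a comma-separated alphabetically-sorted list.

cable_seated, disk_detected, firmware_stale, led_green, log_uploaded, no_display, overheat, psu_ok, replace_psu, ship_unit, update_required

Round 1: (1) [log_uploaded, psu_ok => overheat]; (5) [cable_seated, psu_ok => firmware_stale]. Adds overheat, firmware_stale.
Round 2: (3) [firmware_stale, overheat => ship_unit]; (6) [overheat => no_display]. Adds ship_unit, no_display.
Round 3: (4) [ship_unit => disk_detected]. Adds disk_detected.
Round 4: (7) [disk_detected => replace_psu]. Adds replace_psu.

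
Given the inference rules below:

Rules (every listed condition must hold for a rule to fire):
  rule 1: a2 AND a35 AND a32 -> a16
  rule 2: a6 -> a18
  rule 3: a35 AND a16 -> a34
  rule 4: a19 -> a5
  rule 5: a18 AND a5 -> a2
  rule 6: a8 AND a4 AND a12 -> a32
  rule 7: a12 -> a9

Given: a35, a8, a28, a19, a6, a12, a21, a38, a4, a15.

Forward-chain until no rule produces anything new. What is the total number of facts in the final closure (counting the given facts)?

17

Round 1 — rule 2, rule 4, rule 6, rule 7, derive a18, a5, a32, a9.
Round 2 — rule 5, derive a2.
Round 3 — rule 1, derive a16.
Round 4 — rule 3, derive a34.
Closure: {a12, a15, a16, a18, a19, a2, a21, a28, a32, a34, a35, a38, a4, a5, a6, a8, a9} — 17 facts.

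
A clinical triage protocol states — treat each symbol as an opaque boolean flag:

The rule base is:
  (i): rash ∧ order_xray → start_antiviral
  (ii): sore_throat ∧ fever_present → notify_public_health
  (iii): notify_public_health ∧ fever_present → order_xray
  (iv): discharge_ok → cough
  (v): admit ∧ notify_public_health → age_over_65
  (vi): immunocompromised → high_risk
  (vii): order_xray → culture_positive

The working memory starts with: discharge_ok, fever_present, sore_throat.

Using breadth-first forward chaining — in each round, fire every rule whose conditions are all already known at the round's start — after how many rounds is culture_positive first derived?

Round 1 — (ii), (iv), derive notify_public_health, cough.
Round 2 — (iii), derive order_xray.
Round 3 — (vii), derive culture_positive.
culture_positive first appears in round 3.

3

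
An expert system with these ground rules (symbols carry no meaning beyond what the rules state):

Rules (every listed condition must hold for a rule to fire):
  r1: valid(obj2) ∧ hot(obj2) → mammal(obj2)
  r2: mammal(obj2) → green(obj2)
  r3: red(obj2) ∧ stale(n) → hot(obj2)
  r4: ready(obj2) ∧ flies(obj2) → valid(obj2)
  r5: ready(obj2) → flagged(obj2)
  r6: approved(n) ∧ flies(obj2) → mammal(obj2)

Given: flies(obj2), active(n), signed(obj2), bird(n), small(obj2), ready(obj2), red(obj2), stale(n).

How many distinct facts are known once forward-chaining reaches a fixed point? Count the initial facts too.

Round 1 fires r3, r4, r5, giving hot(obj2), valid(obj2), flagged(obj2).
Round 2 fires r1, giving mammal(obj2).
Round 3 fires r2, giving green(obj2).
Closure: {active(n), bird(n), flagged(obj2), flies(obj2), green(obj2), hot(obj2), mammal(obj2), ready(obj2), red(obj2), signed(obj2), small(obj2), stale(n), valid(obj2)} — 13 facts.

13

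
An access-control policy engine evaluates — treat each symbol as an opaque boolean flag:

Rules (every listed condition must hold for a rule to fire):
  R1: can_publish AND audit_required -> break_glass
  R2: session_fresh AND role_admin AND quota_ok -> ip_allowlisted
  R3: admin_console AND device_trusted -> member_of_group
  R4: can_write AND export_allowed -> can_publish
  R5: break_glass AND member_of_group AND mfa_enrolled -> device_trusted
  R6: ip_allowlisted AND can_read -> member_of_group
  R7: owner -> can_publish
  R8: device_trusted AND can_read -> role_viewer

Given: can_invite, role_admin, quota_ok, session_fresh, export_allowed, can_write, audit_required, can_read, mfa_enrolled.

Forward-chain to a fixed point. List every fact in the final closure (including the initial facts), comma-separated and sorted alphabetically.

audit_required, break_glass, can_invite, can_publish, can_read, can_write, device_trusted, export_allowed, ip_allowlisted, member_of_group, mfa_enrolled, quota_ok, role_admin, role_viewer, session_fresh

Round 1: R2 [session_fresh AND role_admin AND quota_ok -> ip_allowlisted]; R4 [can_write AND export_allowed -> can_publish]. Adds ip_allowlisted, can_publish.
Round 2: R1 [can_publish AND audit_required -> break_glass]; R6 [ip_allowlisted AND can_read -> member_of_group]. Adds break_glass, member_of_group.
Round 3: R5 [break_glass AND member_of_group AND mfa_enrolled -> device_trusted]. Adds device_trusted.
Round 4: R8 [device_trusted AND can_read -> role_viewer]. Adds role_viewer.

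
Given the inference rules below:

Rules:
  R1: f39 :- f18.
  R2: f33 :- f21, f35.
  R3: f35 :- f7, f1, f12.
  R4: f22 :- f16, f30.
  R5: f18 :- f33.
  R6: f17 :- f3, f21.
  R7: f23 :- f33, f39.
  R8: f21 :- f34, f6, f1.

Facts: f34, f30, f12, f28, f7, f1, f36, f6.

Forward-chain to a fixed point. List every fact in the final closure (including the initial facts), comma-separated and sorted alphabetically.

[1] R3 [f35 :- f7, f1, f12.]; R8 [f21 :- f34, f6, f1.]. ⇒ new: f35, f21.
[2] R2 [f33 :- f21, f35.]. ⇒ new: f33.
[3] R5 [f18 :- f33.]. ⇒ new: f18.
[4] R1 [f39 :- f18.]. ⇒ new: f39.
[5] R7 [f23 :- f33, f39.]. ⇒ new: f23.

f1, f12, f18, f21, f23, f28, f30, f33, f34, f35, f36, f39, f6, f7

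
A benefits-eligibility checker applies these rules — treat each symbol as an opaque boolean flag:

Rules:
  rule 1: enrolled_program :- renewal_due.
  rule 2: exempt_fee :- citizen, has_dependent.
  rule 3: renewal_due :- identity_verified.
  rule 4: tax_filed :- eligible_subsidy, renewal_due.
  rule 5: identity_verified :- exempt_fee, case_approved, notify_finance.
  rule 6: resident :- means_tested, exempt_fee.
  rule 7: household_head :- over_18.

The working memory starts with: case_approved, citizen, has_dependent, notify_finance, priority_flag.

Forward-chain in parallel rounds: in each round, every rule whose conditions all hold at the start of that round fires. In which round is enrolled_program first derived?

[1] rule 2 [exempt_fee :- citizen, has_dependent.]. ⇒ new: exempt_fee.
[2] rule 5 [identity_verified :- exempt_fee, case_approved, notify_finance.]. ⇒ new: identity_verified.
[3] rule 3 [renewal_due :- identity_verified.]. ⇒ new: renewal_due.
[4] rule 1 [enrolled_program :- renewal_due.]. ⇒ new: enrolled_program.
enrolled_program first appears in round 4.

4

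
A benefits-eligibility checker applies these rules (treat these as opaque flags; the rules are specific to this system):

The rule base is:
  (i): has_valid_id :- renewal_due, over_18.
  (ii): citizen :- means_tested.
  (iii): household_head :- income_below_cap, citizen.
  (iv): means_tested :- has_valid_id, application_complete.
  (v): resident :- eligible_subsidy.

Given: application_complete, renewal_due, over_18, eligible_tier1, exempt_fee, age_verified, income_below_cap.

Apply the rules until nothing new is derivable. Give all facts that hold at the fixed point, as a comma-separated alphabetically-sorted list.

age_verified, application_complete, citizen, eligible_tier1, exempt_fee, has_valid_id, household_head, income_below_cap, means_tested, over_18, renewal_due

[1] (i) [has_valid_id :- renewal_due, over_18.]. ⇒ new: has_valid_id.
[2] (iv) [means_tested :- has_valid_id, application_complete.]. ⇒ new: means_tested.
[3] (ii) [citizen :- means_tested.]. ⇒ new: citizen.
[4] (iii) [household_head :- income_below_cap, citizen.]. ⇒ new: household_head.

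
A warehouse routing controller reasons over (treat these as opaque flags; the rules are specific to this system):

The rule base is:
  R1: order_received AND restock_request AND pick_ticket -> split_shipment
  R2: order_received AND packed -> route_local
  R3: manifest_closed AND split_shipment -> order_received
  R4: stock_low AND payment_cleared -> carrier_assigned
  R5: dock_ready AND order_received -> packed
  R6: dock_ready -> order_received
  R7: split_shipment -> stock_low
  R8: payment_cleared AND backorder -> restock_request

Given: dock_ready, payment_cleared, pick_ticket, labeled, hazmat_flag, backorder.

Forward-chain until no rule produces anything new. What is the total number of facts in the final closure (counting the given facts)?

13

Round 1: R6 [dock_ready -> order_received]; R8 [payment_cleared AND backorder -> restock_request]. New: order_received, restock_request.
Round 2: R1 [order_received AND restock_request AND pick_ticket -> split_shipment]; R5 [dock_ready AND order_received -> packed]. New: split_shipment, packed.
Round 3: R2 [order_received AND packed -> route_local]; R7 [split_shipment -> stock_low]. New: route_local, stock_low.
Round 4: R4 [stock_low AND payment_cleared -> carrier_assigned]. New: carrier_assigned.
Closure: {backorder, carrier_assigned, dock_ready, hazmat_flag, labeled, order_received, packed, payment_cleared, pick_ticket, restock_request, route_local, split_shipment, stock_low} — 13 facts.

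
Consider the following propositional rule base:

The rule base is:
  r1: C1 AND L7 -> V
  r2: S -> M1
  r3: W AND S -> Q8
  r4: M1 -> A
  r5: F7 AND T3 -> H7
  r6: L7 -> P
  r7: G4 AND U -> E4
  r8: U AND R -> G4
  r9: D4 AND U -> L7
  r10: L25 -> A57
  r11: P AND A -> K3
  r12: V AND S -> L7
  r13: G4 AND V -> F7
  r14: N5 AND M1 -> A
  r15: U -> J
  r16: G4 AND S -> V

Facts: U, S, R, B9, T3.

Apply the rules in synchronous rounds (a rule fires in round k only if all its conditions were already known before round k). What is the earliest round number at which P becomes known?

4

[1] r2 [S -> M1]; r8 [U AND R -> G4]; r15 [U -> J]. ⇒ new: M1, G4, J.
[2] r4 [M1 -> A]; r7 [G4 AND U -> E4]; r16 [G4 AND S -> V]. ⇒ new: A, E4, V.
[3] r12 [V AND S -> L7]; r13 [G4 AND V -> F7]. ⇒ new: L7, F7.
[4] r5 [F7 AND T3 -> H7]; r6 [L7 -> P]. ⇒ new: H7, P.
P first appears in round 4.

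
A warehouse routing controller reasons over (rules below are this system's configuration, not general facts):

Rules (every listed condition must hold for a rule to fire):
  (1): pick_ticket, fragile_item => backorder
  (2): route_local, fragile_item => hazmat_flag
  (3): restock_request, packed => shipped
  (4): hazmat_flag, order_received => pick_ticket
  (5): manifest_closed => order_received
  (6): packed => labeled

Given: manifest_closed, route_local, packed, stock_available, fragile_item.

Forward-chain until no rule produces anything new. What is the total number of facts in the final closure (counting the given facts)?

Round 1 — (2), (5), (6), derive hazmat_flag, order_received, labeled.
Round 2 — (4), derive pick_ticket.
Round 3 — (1), derive backorder.
Closure: {backorder, fragile_item, hazmat_flag, labeled, manifest_closed, order_received, packed, pick_ticket, route_local, stock_available} — 10 facts.

10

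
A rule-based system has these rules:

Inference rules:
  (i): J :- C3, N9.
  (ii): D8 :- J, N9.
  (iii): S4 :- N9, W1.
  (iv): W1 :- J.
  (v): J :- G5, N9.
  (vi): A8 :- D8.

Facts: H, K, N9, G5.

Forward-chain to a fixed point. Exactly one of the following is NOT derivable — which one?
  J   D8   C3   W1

Round 1: (v) [J :- G5, N9.]. Adds J.
Round 2: (ii) [D8 :- J, N9.]; (iv) [W1 :- J.]. Adds D8, W1.
Round 3: (iii) [S4 :- N9, W1.]; (vi) [A8 :- D8.]. Adds S4, A8.
Derived: W1 (round 2), D8 (round 2), J (round 1). C3 never appears in any round.

C3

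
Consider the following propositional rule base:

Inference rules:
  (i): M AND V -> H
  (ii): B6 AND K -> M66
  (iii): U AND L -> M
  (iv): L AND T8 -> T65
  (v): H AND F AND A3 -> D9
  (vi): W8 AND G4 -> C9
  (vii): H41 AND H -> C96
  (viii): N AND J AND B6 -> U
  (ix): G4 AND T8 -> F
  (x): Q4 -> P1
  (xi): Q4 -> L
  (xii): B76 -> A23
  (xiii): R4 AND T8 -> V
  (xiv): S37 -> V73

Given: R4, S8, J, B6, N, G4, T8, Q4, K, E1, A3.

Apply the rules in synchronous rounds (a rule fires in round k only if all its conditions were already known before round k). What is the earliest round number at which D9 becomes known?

Round 1 fires (ii), (viii), (ix), (x), (xi), (xiii), giving M66, U, F, P1, L, V.
Round 2 fires (iii), (iv), giving M, T65.
Round 3 fires (i), giving H.
Round 4 fires (v), giving D9.
D9 first appears in round 4.

4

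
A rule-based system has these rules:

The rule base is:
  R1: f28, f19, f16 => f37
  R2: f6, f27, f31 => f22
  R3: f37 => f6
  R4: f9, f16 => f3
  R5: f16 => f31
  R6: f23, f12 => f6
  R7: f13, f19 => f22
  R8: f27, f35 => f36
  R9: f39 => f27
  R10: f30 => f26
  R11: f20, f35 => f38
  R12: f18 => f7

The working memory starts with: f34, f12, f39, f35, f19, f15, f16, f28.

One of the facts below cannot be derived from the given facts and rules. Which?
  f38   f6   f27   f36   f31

[1] R1 [f28, f19, f16 => f37]; R5 [f16 => f31]; R9 [f39 => f27]. ⇒ new: f37, f31, f27.
[2] R3 [f37 => f6]; R8 [f27, f35 => f36]. ⇒ new: f6, f36.
[3] R2 [f6, f27, f31 => f22]. ⇒ new: f22.
Derived: f31 (round 1), f27 (round 1), f6 (round 2), f36 (round 2). f38 never appears in any round.

f38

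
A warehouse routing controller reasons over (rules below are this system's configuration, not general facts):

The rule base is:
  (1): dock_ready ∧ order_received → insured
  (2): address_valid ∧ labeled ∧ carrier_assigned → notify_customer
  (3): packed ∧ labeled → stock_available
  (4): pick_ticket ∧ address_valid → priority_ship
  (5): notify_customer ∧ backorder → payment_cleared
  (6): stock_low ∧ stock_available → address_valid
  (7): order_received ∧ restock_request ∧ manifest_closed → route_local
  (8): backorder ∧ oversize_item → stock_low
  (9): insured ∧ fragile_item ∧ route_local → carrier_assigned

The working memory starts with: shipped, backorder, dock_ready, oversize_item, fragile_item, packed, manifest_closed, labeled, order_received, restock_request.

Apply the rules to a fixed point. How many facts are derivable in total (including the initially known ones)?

18

Round 1 fires (1), (3), (7), (8), giving insured, stock_available, route_local, stock_low.
Round 2 fires (6), (9), giving address_valid, carrier_assigned.
Round 3 fires (2), giving notify_customer.
Round 4 fires (5), giving payment_cleared.
Closure: {address_valid, backorder, carrier_assigned, dock_ready, fragile_item, insured, labeled, manifest_closed, notify_customer, order_received, oversize_item, packed, payment_cleared, restock_request, route_local, shipped, stock_available, stock_low} — 18 facts.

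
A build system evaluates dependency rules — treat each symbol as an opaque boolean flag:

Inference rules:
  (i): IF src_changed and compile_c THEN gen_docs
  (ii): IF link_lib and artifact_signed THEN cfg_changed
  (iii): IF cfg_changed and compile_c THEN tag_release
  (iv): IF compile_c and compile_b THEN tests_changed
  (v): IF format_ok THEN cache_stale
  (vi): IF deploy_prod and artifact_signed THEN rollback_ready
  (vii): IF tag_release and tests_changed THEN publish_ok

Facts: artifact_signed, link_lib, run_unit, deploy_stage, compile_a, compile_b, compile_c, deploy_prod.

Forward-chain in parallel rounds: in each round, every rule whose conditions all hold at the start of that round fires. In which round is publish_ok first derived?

3

Round 1: (ii) [IF link_lib and artifact_signed THEN cfg_changed]; (iv) [IF compile_c and compile_b THEN tests_changed]; (vi) [IF deploy_prod and artifact_signed THEN rollback_ready]. New: cfg_changed, tests_changed, rollback_ready.
Round 2: (iii) [IF cfg_changed and compile_c THEN tag_release]. New: tag_release.
Round 3: (vii) [IF tag_release and tests_changed THEN publish_ok]. New: publish_ok.
publish_ok first appears in round 3.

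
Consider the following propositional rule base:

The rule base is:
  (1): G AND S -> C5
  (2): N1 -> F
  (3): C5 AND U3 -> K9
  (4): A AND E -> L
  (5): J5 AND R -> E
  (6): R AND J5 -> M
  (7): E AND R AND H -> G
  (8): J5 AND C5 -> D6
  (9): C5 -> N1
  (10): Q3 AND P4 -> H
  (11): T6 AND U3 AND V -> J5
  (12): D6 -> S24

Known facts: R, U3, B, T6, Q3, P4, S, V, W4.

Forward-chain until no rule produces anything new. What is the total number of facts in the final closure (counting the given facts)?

20

Round 1: (10) [Q3 AND P4 -> H]; (11) [T6 AND U3 AND V -> J5]. Adds H, J5.
Round 2: (5) [J5 AND R -> E]; (6) [R AND J5 -> M]. Adds E, M.
Round 3: (7) [E AND R AND H -> G]. Adds G.
Round 4: (1) [G AND S -> C5]. Adds C5.
Round 5: (3) [C5 AND U3 -> K9]; (8) [J5 AND C5 -> D6]; (9) [C5 -> N1]. Adds K9, D6, N1.
Round 6: (2) [N1 -> F]; (12) [D6 -> S24]. Adds F, S24.
Closure: {B, C5, D6, E, F, G, H, J5, K9, M, N1, P4, Q3, R, S, S24, T6, U3, V, W4} — 20 facts.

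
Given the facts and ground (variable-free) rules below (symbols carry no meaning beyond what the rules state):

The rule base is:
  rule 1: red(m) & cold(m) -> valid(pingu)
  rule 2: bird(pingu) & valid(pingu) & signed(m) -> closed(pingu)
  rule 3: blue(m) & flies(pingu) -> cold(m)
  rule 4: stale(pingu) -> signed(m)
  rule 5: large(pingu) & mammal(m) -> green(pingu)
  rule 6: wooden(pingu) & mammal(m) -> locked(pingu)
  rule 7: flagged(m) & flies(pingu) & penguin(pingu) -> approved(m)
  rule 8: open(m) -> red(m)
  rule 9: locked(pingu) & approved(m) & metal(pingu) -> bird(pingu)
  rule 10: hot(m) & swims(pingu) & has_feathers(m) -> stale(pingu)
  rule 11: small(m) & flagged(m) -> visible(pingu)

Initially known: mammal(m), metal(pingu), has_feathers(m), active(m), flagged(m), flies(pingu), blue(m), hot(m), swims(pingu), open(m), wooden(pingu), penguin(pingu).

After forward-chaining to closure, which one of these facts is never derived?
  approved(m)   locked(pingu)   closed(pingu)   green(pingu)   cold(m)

green(pingu)

Round 1 — rule 3, rule 6, rule 7, rule 8, rule 10, derive cold(m), locked(pingu), approved(m), red(m), stale(pingu).
Round 2 — rule 1, rule 4, rule 9, derive valid(pingu), signed(m), bird(pingu).
Round 3 — rule 2, derive closed(pingu).
Derived: cold(m) (round 1), approved(m) (round 1), locked(pingu) (round 1), closed(pingu) (round 3). green(pingu) never appears in any round.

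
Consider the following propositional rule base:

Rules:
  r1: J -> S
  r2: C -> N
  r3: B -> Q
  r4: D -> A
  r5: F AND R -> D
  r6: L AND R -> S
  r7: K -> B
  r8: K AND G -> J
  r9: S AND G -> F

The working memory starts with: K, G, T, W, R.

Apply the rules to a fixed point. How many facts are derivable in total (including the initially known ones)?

Round 1: r7 [K -> B]; r8 [K AND G -> J]. New: B, J.
Round 2: r1 [J -> S]; r3 [B -> Q]. New: S, Q.
Round 3: r9 [S AND G -> F]. New: F.
Round 4: r5 [F AND R -> D]. New: D.
Round 5: r4 [D -> A]. New: A.
Closure: {A, B, D, F, G, J, K, Q, R, S, T, W} — 12 facts.

12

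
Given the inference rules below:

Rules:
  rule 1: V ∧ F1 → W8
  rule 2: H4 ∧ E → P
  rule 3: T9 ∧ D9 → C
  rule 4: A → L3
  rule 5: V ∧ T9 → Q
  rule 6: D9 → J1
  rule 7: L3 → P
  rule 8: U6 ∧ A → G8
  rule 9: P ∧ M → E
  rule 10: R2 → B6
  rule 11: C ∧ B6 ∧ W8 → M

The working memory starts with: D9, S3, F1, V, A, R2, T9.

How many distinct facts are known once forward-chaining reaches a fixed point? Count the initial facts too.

16

Round 1 — rule 1, rule 3, rule 4, rule 5, rule 6, rule 10, derive W8, C, L3, Q, J1, B6.
Round 2 — rule 7, rule 11, derive P, M.
Round 3 — rule 9, derive E.
Closure: {A, B6, C, D9, E, F1, J1, L3, M, P, Q, R2, S3, T9, V, W8} — 16 facts.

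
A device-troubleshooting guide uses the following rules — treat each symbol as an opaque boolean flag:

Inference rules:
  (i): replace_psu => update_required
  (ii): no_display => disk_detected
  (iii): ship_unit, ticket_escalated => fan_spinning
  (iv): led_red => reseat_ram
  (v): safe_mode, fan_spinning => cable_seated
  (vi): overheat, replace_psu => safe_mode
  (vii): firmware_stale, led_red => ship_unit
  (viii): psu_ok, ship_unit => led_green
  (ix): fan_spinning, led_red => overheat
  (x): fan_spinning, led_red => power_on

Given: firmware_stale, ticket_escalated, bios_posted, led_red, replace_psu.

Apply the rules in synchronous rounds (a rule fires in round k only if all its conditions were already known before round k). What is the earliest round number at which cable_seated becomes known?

Round 1 — (i), (iv), (vii), derive update_required, reseat_ram, ship_unit.
Round 2 — (iii), derive fan_spinning.
Round 3 — (ix), (x), derive overheat, power_on.
Round 4 — (vi), derive safe_mode.
Round 5 — (v), derive cable_seated.
cable_seated first appears in round 5.

5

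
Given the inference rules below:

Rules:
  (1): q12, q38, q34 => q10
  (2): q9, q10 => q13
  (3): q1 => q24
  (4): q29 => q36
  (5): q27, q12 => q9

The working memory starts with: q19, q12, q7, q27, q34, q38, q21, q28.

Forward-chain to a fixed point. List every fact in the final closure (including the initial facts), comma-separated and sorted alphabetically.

Round 1 fires (1), (5), giving q10, q9.
Round 2 fires (2), giving q13.

q10, q12, q13, q19, q21, q27, q28, q34, q38, q7, q9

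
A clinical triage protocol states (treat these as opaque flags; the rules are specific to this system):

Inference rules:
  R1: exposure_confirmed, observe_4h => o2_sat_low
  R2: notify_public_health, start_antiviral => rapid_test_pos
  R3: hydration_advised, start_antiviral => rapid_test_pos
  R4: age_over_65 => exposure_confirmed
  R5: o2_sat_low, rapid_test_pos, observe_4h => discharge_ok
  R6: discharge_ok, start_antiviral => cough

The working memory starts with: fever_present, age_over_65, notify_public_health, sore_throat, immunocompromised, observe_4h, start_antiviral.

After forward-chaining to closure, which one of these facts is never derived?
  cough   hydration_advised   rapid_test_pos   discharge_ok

Round 1 — R2, R4, derive rapid_test_pos, exposure_confirmed.
Round 2 — R1, derive o2_sat_low.
Round 3 — R5, derive discharge_ok.
Round 4 — R6, derive cough.
Derived: discharge_ok (round 3), rapid_test_pos (round 1), cough (round 4). hydration_advised never appears in any round.

hydration_advised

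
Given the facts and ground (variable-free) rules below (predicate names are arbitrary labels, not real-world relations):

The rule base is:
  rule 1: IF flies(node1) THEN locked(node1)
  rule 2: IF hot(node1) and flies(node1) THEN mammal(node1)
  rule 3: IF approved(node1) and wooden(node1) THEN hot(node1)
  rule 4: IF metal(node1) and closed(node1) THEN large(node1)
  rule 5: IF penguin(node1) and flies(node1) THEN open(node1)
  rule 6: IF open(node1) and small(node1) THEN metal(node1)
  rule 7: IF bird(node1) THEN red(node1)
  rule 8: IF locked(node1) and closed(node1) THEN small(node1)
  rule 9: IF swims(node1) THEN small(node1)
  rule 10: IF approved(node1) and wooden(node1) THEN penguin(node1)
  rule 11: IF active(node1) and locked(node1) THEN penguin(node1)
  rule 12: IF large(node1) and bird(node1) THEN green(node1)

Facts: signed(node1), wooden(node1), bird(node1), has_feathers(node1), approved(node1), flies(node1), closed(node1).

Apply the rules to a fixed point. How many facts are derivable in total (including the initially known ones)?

Round 1: rule 1 [IF flies(node1) THEN locked(node1)]; rule 3 [IF approved(node1) and wooden(node1) THEN hot(node1)]; rule 7 [IF bird(node1) THEN red(node1)]; rule 10 [IF approved(node1) and wooden(node1) THEN penguin(node1)]. Adds locked(node1), hot(node1), red(node1), penguin(node1).
Round 2: rule 2 [IF hot(node1) and flies(node1) THEN mammal(node1)]; rule 5 [IF penguin(node1) and flies(node1) THEN open(node1)]; rule 8 [IF locked(node1) and closed(node1) THEN small(node1)]. Adds mammal(node1), open(node1), small(node1).
Round 3: rule 6 [IF open(node1) and small(node1) THEN metal(node1)]. Adds metal(node1).
Round 4: rule 4 [IF metal(node1) and closed(node1) THEN large(node1)]. Adds large(node1).
Round 5: rule 12 [IF large(node1) and bird(node1) THEN green(node1)]. Adds green(node1).
Closure: {approved(node1), bird(node1), closed(node1), flies(node1), green(node1), has_feathers(node1), hot(node1), large(node1), locked(node1), mammal(node1), metal(node1), open(node1), penguin(node1), red(node1), signed(node1), small(node1), wooden(node1)} — 17 facts.

17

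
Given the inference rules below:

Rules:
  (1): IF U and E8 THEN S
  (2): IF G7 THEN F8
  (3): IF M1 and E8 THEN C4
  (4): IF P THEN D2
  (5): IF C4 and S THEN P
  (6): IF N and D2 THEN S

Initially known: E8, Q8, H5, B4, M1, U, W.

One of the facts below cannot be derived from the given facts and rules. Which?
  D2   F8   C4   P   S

Round 1: (1) [IF U and E8 THEN S]; (3) [IF M1 and E8 THEN C4]. Adds S, C4.
Round 2: (5) [IF C4 and S THEN P]. Adds P.
Round 3: (4) [IF P THEN D2]. Adds D2.
Derived: P (round 2), S (round 1), D2 (round 3), C4 (round 1). F8 never appears in any round.

F8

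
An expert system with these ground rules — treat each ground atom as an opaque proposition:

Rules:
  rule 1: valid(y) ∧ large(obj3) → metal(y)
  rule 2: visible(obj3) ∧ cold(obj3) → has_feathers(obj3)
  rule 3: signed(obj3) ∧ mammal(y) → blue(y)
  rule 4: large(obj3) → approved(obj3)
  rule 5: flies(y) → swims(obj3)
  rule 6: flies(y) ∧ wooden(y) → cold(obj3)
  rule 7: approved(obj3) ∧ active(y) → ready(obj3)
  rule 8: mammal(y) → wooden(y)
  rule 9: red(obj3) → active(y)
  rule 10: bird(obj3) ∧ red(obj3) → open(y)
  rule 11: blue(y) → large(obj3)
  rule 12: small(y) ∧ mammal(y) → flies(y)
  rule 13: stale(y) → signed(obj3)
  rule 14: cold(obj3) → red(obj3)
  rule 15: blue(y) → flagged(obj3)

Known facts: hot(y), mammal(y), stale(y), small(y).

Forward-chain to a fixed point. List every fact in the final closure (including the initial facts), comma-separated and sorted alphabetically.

active(y), approved(obj3), blue(y), cold(obj3), flagged(obj3), flies(y), hot(y), large(obj3), mammal(y), ready(obj3), red(obj3), signed(obj3), small(y), stale(y), swims(obj3), wooden(y)

Round 1 fires rule 8, rule 12, rule 13, giving wooden(y), flies(y), signed(obj3).
Round 2 fires rule 3, rule 5, rule 6, giving blue(y), swims(obj3), cold(obj3).
Round 3 fires rule 11, rule 14, rule 15, giving large(obj3), red(obj3), flagged(obj3).
Round 4 fires rule 4, rule 9, giving approved(obj3), active(y).
Round 5 fires rule 7, giving ready(obj3).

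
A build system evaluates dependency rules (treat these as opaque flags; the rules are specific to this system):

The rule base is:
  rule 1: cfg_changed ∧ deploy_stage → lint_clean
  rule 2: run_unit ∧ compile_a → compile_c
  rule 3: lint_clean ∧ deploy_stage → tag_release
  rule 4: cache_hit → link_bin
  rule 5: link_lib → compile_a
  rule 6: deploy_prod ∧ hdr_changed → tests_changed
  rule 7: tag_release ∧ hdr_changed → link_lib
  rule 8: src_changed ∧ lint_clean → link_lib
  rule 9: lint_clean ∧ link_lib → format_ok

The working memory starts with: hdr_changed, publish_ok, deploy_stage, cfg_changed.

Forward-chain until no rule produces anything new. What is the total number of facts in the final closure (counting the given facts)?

[1] rule 1 [cfg_changed ∧ deploy_stage → lint_clean]. ⇒ new: lint_clean.
[2] rule 3 [lint_clean ∧ deploy_stage → tag_release]. ⇒ new: tag_release.
[3] rule 7 [tag_release ∧ hdr_changed → link_lib]. ⇒ new: link_lib.
[4] rule 5 [link_lib → compile_a]; rule 9 [lint_clean ∧ link_lib → format_ok]. ⇒ new: compile_a, format_ok.
Closure: {cfg_changed, compile_a, deploy_stage, format_ok, hdr_changed, link_lib, lint_clean, publish_ok, tag_release} — 9 facts.

9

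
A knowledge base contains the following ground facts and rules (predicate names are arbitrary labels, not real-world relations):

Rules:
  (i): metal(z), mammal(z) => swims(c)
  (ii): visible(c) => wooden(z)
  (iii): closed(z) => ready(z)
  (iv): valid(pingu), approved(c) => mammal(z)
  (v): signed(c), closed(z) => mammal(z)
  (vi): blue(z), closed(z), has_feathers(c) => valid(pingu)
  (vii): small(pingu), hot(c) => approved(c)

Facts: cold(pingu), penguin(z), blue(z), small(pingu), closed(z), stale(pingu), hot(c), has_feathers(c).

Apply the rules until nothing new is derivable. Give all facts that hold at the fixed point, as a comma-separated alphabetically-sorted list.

Round 1: (iii) [closed(z) => ready(z)]; (vi) [blue(z), closed(z), has_feathers(c) => valid(pingu)]; (vii) [small(pingu), hot(c) => approved(c)]. New: ready(z), valid(pingu), approved(c).
Round 2: (iv) [valid(pingu), approved(c) => mammal(z)]. New: mammal(z).

approved(c), blue(z), closed(z), cold(pingu), has_feathers(c), hot(c), mammal(z), penguin(z), ready(z), small(pingu), stale(pingu), valid(pingu)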